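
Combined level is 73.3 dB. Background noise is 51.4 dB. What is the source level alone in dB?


Given values:
  L_total = 73.3 dB, L_bg = 51.4 dB
Formula: L_source = 10 * log10(10^(L_total/10) - 10^(L_bg/10))
Convert to linear:
  10^(73.3/10) = 21379620.895
  10^(51.4/10) = 138038.4265
Difference: 21379620.895 - 138038.4265 = 21241582.4685
L_source = 10 * log10(21241582.4685) = 73.27

73.27 dB


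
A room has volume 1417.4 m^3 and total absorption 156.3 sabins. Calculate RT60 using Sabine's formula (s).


Given values:
  V = 1417.4 m^3
  A = 156.3 sabins
Formula: RT60 = 0.161 * V / A
Numerator: 0.161 * 1417.4 = 228.2014
RT60 = 228.2014 / 156.3 = 1.46

1.46 s


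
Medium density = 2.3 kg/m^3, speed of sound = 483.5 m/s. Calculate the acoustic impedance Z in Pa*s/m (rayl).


Given values:
  rho = 2.3 kg/m^3
  c = 483.5 m/s
Formula: Z = rho * c
Z = 2.3 * 483.5
Z = 1112.05

1112.05 rayl


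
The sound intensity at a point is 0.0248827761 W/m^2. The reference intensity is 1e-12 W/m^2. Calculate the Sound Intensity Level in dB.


Given values:
  I = 0.0248827761 W/m^2
  I_ref = 1e-12 W/m^2
Formula: SIL = 10 * log10(I / I_ref)
Compute ratio: I / I_ref = 24882776100
Compute log10: log10(24882776100) = 10.395899
Multiply: SIL = 10 * 10.395899 = 103.96

103.96 dB


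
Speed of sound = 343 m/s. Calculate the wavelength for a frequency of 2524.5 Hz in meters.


Given values:
  c = 343 m/s, f = 2524.5 Hz
Formula: lambda = c / f
lambda = 343 / 2524.5
lambda = 0.1359

0.1359 m


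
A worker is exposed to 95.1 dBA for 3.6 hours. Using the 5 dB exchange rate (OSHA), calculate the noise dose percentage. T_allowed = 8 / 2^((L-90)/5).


Given values:
  L = 95.1 dBA, T = 3.6 hours
Formula: T_allowed = 8 / 2^((L - 90) / 5)
Compute exponent: (95.1 - 90) / 5 = 1.02
Compute 2^(1.02) = 2.027919
T_allowed = 8 / 2.027919 = 3.944931 hours
Dose = (T / T_allowed) * 100
Dose = (3.6 / 3.944931) * 100 = 91.26

91.26 %


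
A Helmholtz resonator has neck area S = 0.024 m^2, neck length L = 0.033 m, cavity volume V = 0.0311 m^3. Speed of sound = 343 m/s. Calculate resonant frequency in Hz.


Given values:
  S = 0.024 m^2, L = 0.033 m, V = 0.0311 m^3, c = 343 m/s
Formula: f = (c / (2*pi)) * sqrt(S / (V * L))
Compute V * L = 0.0311 * 0.033 = 0.0010263
Compute S / (V * L) = 0.024 / 0.0010263 = 23.385
Compute sqrt(23.385) = 4.835804
Compute c / (2*pi) = 343 / 6.283185 = 54.590148
f = 54.590148 * 4.835804 = 263.99

263.99 Hz


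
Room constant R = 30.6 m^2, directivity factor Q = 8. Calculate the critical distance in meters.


Given values:
  R = 30.6 m^2, Q = 8
Formula: d_c = 0.141 * sqrt(Q * R)
Compute Q * R = 8 * 30.6 = 244.8
Compute sqrt(244.8) = 15.6461
d_c = 0.141 * 15.6461 = 2.206

2.206 m


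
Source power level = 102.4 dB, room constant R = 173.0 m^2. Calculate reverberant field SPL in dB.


Given values:
  Lw = 102.4 dB, R = 173.0 m^2
Formula: SPL = Lw + 10 * log10(4 / R)
Compute 4 / R = 4 / 173.0 = 0.023121
Compute 10 * log10(0.023121) = -16.3599
SPL = 102.4 + (-16.3599) = 86.04

86.04 dB


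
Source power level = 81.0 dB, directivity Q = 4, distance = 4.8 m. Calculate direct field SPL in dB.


Given values:
  Lw = 81.0 dB, Q = 4, r = 4.8 m
Formula: SPL = Lw + 10 * log10(Q / (4 * pi * r^2))
Compute 4 * pi * r^2 = 4 * pi * 4.8^2 = 289.5292
Compute Q / denom = 4 / 289.5292 = 0.01381553
Compute 10 * log10(0.01381553) = -18.5963
SPL = 81.0 + (-18.5963) = 62.4

62.4 dB


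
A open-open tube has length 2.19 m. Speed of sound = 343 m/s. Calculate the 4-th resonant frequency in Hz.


Given values:
  Tube type: open-open, L = 2.19 m, c = 343 m/s, n = 4
Formula: f_n = n * c / (2 * L)
Compute 2 * L = 2 * 2.19 = 4.38
f = 4 * 343 / 4.38
f = 313.24

313.24 Hz


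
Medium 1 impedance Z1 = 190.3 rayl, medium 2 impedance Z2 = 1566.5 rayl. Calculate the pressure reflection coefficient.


Given values:
  Z1 = 190.3 rayl, Z2 = 1566.5 rayl
Formula: R = (Z2 - Z1) / (Z2 + Z1)
Numerator: Z2 - Z1 = 1566.5 - 190.3 = 1376.2
Denominator: Z2 + Z1 = 1566.5 + 190.3 = 1756.8
R = 1376.2 / 1756.8 = 0.7834

0.7834


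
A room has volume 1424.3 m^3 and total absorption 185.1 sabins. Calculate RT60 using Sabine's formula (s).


Given values:
  V = 1424.3 m^3
  A = 185.1 sabins
Formula: RT60 = 0.161 * V / A
Numerator: 0.161 * 1424.3 = 229.3123
RT60 = 229.3123 / 185.1 = 1.239

1.239 s


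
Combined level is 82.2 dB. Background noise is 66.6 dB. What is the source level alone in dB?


Given values:
  L_total = 82.2 dB, L_bg = 66.6 dB
Formula: L_source = 10 * log10(10^(L_total/10) - 10^(L_bg/10))
Convert to linear:
  10^(82.2/10) = 165958690.7438
  10^(66.6/10) = 4570881.8961
Difference: 165958690.7438 - 4570881.8961 = 161387808.8477
L_source = 10 * log10(161387808.8477) = 82.08

82.08 dB


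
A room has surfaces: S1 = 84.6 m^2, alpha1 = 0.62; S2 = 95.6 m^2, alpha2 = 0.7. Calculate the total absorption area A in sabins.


Given surfaces:
  Surface 1: 84.6 * 0.62 = 52.452
  Surface 2: 95.6 * 0.7 = 66.92
Formula: A = sum(Si * alpha_i)
A = 52.452 + 66.92
A = 119.37

119.37 sabins


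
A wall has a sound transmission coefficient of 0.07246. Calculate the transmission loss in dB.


Given values:
  tau = 0.07246
Formula: TL = 10 * log10(1 / tau)
Compute 1 / tau = 1 / 0.07246 = 13.8007
Compute log10(13.8007) = 1.139901
TL = 10 * 1.139901 = 11.4

11.4 dB


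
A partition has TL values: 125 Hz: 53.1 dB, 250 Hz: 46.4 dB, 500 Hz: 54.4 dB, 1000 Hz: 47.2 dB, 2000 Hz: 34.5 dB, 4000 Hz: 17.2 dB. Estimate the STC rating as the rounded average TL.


Given TL values at each frequency:
  125 Hz: 53.1 dB
  250 Hz: 46.4 dB
  500 Hz: 54.4 dB
  1000 Hz: 47.2 dB
  2000 Hz: 34.5 dB
  4000 Hz: 17.2 dB
Formula: STC ~ round(average of TL values)
Sum = 53.1 + 46.4 + 54.4 + 47.2 + 34.5 + 17.2 = 252.8
Average = 252.8 / 6 = 42.13
Rounded: 42

42


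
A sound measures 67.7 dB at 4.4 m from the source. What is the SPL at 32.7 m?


Given values:
  SPL1 = 67.7 dB, r1 = 4.4 m, r2 = 32.7 m
Formula: SPL2 = SPL1 - 20 * log10(r2 / r1)
Compute ratio: r2 / r1 = 32.7 / 4.4 = 7.4318
Compute log10: log10(7.4318) = 0.871094
Compute drop: 20 * 0.871094 = 17.4219
SPL2 = 67.7 - 17.4219 = 50.28

50.28 dB


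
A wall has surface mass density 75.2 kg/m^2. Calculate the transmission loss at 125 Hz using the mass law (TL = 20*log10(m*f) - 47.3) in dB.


Given values:
  m = 75.2 kg/m^2, f = 125 Hz
Formula: TL = 20 * log10(m * f) - 47.3
Compute m * f = 75.2 * 125 = 9400.0
Compute log10(9400.0) = 3.973128
Compute 20 * 3.973128 = 79.4626
TL = 79.4626 - 47.3 = 32.16

32.16 dB


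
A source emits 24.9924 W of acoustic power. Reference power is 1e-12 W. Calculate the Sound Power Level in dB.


Given values:
  W = 24.9924 W
  W_ref = 1e-12 W
Formula: SWL = 10 * log10(W / W_ref)
Compute ratio: W / W_ref = 24992400000000
Compute log10: log10(24992400000000) = 13.397808
Multiply: SWL = 10 * 13.397808 = 133.98

133.98 dB


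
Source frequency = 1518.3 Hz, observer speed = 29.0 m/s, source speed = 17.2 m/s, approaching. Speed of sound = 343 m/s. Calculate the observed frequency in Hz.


Given values:
  f_s = 1518.3 Hz, v_o = 29.0 m/s, v_s = 17.2 m/s
  Direction: approaching
Formula: f_o = f_s * (c + v_o) / (c - v_s)
Numerator: c + v_o = 343 + 29.0 = 372.0
Denominator: c - v_s = 343 - 17.2 = 325.8
f_o = 1518.3 * 372.0 / 325.8 = 1733.6

1733.6 Hz


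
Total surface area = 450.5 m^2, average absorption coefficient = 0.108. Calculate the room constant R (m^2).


Given values:
  S = 450.5 m^2, alpha = 0.108
Formula: R = S * alpha / (1 - alpha)
Numerator: 450.5 * 0.108 = 48.654
Denominator: 1 - 0.108 = 0.892
R = 48.654 / 0.892 = 54.54

54.54 m^2


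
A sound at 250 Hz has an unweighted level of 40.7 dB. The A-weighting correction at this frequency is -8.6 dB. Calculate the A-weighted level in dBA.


Given values:
  SPL = 40.7 dB
  A-weighting at 250 Hz = -8.6 dB
Formula: L_A = SPL + A_weight
L_A = 40.7 + (-8.6)
L_A = 32.1

32.1 dBA


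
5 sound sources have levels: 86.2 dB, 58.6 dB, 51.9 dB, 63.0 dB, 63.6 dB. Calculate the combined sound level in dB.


Formula: L_total = 10 * log10( sum(10^(Li/10)) )
  Source 1: 10^(86.2/10) = 416869383.4703
  Source 2: 10^(58.6/10) = 724435.9601
  Source 3: 10^(51.9/10) = 154881.6619
  Source 4: 10^(63.0/10) = 1995262.315
  Source 5: 10^(63.6/10) = 2290867.6528
Sum of linear values = 422034831.0601
L_total = 10 * log10(422034831.0601) = 86.25

86.25 dB


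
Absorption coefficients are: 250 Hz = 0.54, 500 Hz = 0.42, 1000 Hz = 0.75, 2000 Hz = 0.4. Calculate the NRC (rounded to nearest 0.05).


Given values:
  a_250 = 0.54, a_500 = 0.42
  a_1000 = 0.75, a_2000 = 0.4
Formula: NRC = (a250 + a500 + a1000 + a2000) / 4
Sum = 0.54 + 0.42 + 0.75 + 0.4 = 2.11
NRC = 2.11 / 4 = 0.5275
Rounded to nearest 0.05: 0.55

0.55


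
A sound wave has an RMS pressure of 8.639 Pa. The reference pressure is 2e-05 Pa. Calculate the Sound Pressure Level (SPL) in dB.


Given values:
  p = 8.639 Pa
  p_ref = 2e-05 Pa
Formula: SPL = 20 * log10(p / p_ref)
Compute ratio: p / p_ref = 8.639 / 2e-05 = 431950
Compute log10: log10(431950) = 5.635433
Multiply: SPL = 20 * 5.635433 = 112.71

112.71 dB


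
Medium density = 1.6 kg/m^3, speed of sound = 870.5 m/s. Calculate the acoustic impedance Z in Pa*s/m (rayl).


Given values:
  rho = 1.6 kg/m^3
  c = 870.5 m/s
Formula: Z = rho * c
Z = 1.6 * 870.5
Z = 1392.8

1392.8 rayl


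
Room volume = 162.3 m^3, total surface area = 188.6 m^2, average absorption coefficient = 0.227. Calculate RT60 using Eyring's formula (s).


Given values:
  V = 162.3 m^3, S = 188.6 m^2, alpha = 0.227
Formula: RT60 = 0.161 * V / (-S * ln(1 - alpha))
Compute ln(1 - 0.227) = ln(0.773) = -0.257476
Denominator: -188.6 * -0.257476 = 48.56
Numerator: 0.161 * 162.3 = 26.1303
RT60 = 26.1303 / 48.56 = 0.538

0.538 s


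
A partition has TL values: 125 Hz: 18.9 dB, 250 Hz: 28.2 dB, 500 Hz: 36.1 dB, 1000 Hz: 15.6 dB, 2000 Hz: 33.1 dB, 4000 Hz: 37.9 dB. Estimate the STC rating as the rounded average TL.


Given TL values at each frequency:
  125 Hz: 18.9 dB
  250 Hz: 28.2 dB
  500 Hz: 36.1 dB
  1000 Hz: 15.6 dB
  2000 Hz: 33.1 dB
  4000 Hz: 37.9 dB
Formula: STC ~ round(average of TL values)
Sum = 18.9 + 28.2 + 36.1 + 15.6 + 33.1 + 37.9 = 169.8
Average = 169.8 / 6 = 28.3
Rounded: 28

28


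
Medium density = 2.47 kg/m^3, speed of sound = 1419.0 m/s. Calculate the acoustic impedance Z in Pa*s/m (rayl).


Given values:
  rho = 2.47 kg/m^3
  c = 1419.0 m/s
Formula: Z = rho * c
Z = 2.47 * 1419.0
Z = 3504.93

3504.93 rayl


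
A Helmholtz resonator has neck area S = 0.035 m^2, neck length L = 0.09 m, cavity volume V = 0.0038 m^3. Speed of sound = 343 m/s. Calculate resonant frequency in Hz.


Given values:
  S = 0.035 m^2, L = 0.09 m, V = 0.0038 m^3, c = 343 m/s
Formula: f = (c / (2*pi)) * sqrt(S / (V * L))
Compute V * L = 0.0038 * 0.09 = 0.000342
Compute S / (V * L) = 0.035 / 0.000342 = 102.3392
Compute sqrt(102.3392) = 10.116284
Compute c / (2*pi) = 343 / 6.283185 = 54.590148
f = 54.590148 * 10.116284 = 552.25

552.25 Hz


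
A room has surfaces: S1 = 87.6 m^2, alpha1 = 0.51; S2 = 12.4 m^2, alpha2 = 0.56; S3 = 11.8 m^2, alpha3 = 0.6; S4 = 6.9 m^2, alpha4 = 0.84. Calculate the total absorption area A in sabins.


Given surfaces:
  Surface 1: 87.6 * 0.51 = 44.676
  Surface 2: 12.4 * 0.56 = 6.944
  Surface 3: 11.8 * 0.6 = 7.08
  Surface 4: 6.9 * 0.84 = 5.796
Formula: A = sum(Si * alpha_i)
A = 44.676 + 6.944 + 7.08 + 5.796
A = 64.5

64.5 sabins


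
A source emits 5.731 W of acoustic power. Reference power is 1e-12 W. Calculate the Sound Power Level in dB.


Given values:
  W = 5.731 W
  W_ref = 1e-12 W
Formula: SWL = 10 * log10(W / W_ref)
Compute ratio: W / W_ref = 5731000000000
Compute log10: log10(5731000000000) = 12.75823
Multiply: SWL = 10 * 12.75823 = 127.58

127.58 dB


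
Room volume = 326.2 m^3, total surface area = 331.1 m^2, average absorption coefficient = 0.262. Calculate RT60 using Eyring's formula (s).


Given values:
  V = 326.2 m^3, S = 331.1 m^2, alpha = 0.262
Formula: RT60 = 0.161 * V / (-S * ln(1 - alpha))
Compute ln(1 - 0.262) = ln(0.738) = -0.303811
Denominator: -331.1 * -0.303811 = 100.5918
Numerator: 0.161 * 326.2 = 52.5182
RT60 = 52.5182 / 100.5918 = 0.522

0.522 s


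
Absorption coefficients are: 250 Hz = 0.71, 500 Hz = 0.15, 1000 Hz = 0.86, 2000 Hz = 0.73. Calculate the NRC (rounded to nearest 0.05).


Given values:
  a_250 = 0.71, a_500 = 0.15
  a_1000 = 0.86, a_2000 = 0.73
Formula: NRC = (a250 + a500 + a1000 + a2000) / 4
Sum = 0.71 + 0.15 + 0.86 + 0.73 = 2.45
NRC = 2.45 / 4 = 0.6125
Rounded to nearest 0.05: 0.6

0.6


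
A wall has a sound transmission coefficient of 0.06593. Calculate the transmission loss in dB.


Given values:
  tau = 0.06593
Formula: TL = 10 * log10(1 / tau)
Compute 1 / tau = 1 / 0.06593 = 15.1676
Compute log10(15.1676) = 1.180917
TL = 10 * 1.180917 = 11.81

11.81 dB


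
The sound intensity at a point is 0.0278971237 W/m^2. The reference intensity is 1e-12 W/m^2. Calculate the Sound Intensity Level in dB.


Given values:
  I = 0.0278971237 W/m^2
  I_ref = 1e-12 W/m^2
Formula: SIL = 10 * log10(I / I_ref)
Compute ratio: I / I_ref = 27897123700
Compute log10: log10(27897123700) = 10.445559
Multiply: SIL = 10 * 10.445559 = 104.46

104.46 dB


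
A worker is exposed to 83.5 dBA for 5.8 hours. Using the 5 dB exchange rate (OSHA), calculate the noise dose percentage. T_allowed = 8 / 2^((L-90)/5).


Given values:
  L = 83.5 dBA, T = 5.8 hours
Formula: T_allowed = 8 / 2^((L - 90) / 5)
Compute exponent: (83.5 - 90) / 5 = -1.3
Compute 2^(-1.3) = 0.406126
T_allowed = 8 / 0.406126 = 19.69832 hours
Dose = (T / T_allowed) * 100
Dose = (5.8 / 19.69832) * 100 = 29.44

29.44 %


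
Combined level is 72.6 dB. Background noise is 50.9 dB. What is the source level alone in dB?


Given values:
  L_total = 72.6 dB, L_bg = 50.9 dB
Formula: L_source = 10 * log10(10^(L_total/10) - 10^(L_bg/10))
Convert to linear:
  10^(72.6/10) = 18197008.5861
  10^(50.9/10) = 123026.8771
Difference: 18197008.5861 - 123026.8771 = 18073981.709
L_source = 10 * log10(18073981.709) = 72.57

72.57 dB


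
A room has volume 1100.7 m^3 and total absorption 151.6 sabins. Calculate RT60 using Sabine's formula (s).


Given values:
  V = 1100.7 m^3
  A = 151.6 sabins
Formula: RT60 = 0.161 * V / A
Numerator: 0.161 * 1100.7 = 177.2127
RT60 = 177.2127 / 151.6 = 1.169

1.169 s


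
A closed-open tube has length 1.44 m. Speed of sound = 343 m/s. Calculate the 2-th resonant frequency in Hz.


Given values:
  Tube type: closed-open, L = 1.44 m, c = 343 m/s, n = 2
Formula: f_n = (2n - 1) * c / (4 * L)
Compute 2n - 1 = 2*2 - 1 = 3
Compute 4 * L = 4 * 1.44 = 5.76
f = 3 * 343 / 5.76
f = 178.65

178.65 Hz


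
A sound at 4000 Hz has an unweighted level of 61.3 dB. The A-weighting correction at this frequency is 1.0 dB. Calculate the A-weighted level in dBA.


Given values:
  SPL = 61.3 dB
  A-weighting at 4000 Hz = 1.0 dB
Formula: L_A = SPL + A_weight
L_A = 61.3 + (1.0)
L_A = 62.3

62.3 dBA


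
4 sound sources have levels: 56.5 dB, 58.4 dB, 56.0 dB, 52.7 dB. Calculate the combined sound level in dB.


Formula: L_total = 10 * log10( sum(10^(Li/10)) )
  Source 1: 10^(56.5/10) = 446683.5922
  Source 2: 10^(58.4/10) = 691830.9709
  Source 3: 10^(56.0/10) = 398107.1706
  Source 4: 10^(52.7/10) = 186208.7137
Sum of linear values = 1722830.4474
L_total = 10 * log10(1722830.4474) = 62.36

62.36 dB


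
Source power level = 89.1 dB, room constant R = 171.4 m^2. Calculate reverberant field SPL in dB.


Given values:
  Lw = 89.1 dB, R = 171.4 m^2
Formula: SPL = Lw + 10 * log10(4 / R)
Compute 4 / R = 4 / 171.4 = 0.023337
Compute 10 * log10(0.023337) = -16.3195
SPL = 89.1 + (-16.3195) = 72.78

72.78 dB


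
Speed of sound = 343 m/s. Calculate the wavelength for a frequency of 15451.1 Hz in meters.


Given values:
  c = 343 m/s, f = 15451.1 Hz
Formula: lambda = c / f
lambda = 343 / 15451.1
lambda = 0.0222

0.0222 m


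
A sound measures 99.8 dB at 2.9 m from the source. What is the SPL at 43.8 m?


Given values:
  SPL1 = 99.8 dB, r1 = 2.9 m, r2 = 43.8 m
Formula: SPL2 = SPL1 - 20 * log10(r2 / r1)
Compute ratio: r2 / r1 = 43.8 / 2.9 = 15.1034
Compute log10: log10(15.1034) = 1.179075
Compute drop: 20 * 1.179075 = 23.5815
SPL2 = 99.8 - 23.5815 = 76.22

76.22 dB


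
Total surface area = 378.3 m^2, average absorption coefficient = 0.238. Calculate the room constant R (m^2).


Given values:
  S = 378.3 m^2, alpha = 0.238
Formula: R = S * alpha / (1 - alpha)
Numerator: 378.3 * 0.238 = 90.0354
Denominator: 1 - 0.238 = 0.762
R = 90.0354 / 0.762 = 118.16

118.16 m^2


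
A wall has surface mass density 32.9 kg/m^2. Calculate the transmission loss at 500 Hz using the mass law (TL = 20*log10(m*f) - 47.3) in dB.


Given values:
  m = 32.9 kg/m^2, f = 500 Hz
Formula: TL = 20 * log10(m * f) - 47.3
Compute m * f = 32.9 * 500 = 16450.0
Compute log10(16450.0) = 4.216166
Compute 20 * 4.216166 = 84.3233
TL = 84.3233 - 47.3 = 37.02

37.02 dB


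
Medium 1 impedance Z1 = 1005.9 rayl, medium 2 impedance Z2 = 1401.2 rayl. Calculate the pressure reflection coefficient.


Given values:
  Z1 = 1005.9 rayl, Z2 = 1401.2 rayl
Formula: R = (Z2 - Z1) / (Z2 + Z1)
Numerator: Z2 - Z1 = 1401.2 - 1005.9 = 395.3
Denominator: Z2 + Z1 = 1401.2 + 1005.9 = 2407.1
R = 395.3 / 2407.1 = 0.1642

0.1642


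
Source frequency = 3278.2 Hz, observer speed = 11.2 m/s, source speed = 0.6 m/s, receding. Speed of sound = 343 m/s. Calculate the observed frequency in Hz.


Given values:
  f_s = 3278.2 Hz, v_o = 11.2 m/s, v_s = 0.6 m/s
  Direction: receding
Formula: f_o = f_s * (c - v_o) / (c + v_s)
Numerator: c - v_o = 343 - 11.2 = 331.8
Denominator: c + v_s = 343 + 0.6 = 343.6
f_o = 3278.2 * 331.8 / 343.6 = 3165.62

3165.62 Hz


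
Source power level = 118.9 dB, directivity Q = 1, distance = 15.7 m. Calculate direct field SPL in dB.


Given values:
  Lw = 118.9 dB, Q = 1, r = 15.7 m
Formula: SPL = Lw + 10 * log10(Q / (4 * pi * r^2))
Compute 4 * pi * r^2 = 4 * pi * 15.7^2 = 3097.4847
Compute Q / denom = 1 / 3097.4847 = 0.00032284
Compute 10 * log10(0.00032284) = -34.9101
SPL = 118.9 + (-34.9101) = 83.99

83.99 dB


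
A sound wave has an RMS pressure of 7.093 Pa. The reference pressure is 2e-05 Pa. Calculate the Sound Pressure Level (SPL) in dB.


Given values:
  p = 7.093 Pa
  p_ref = 2e-05 Pa
Formula: SPL = 20 * log10(p / p_ref)
Compute ratio: p / p_ref = 7.093 / 2e-05 = 354650
Compute log10: log10(354650) = 5.5498
Multiply: SPL = 20 * 5.5498 = 111.0

111.0 dB


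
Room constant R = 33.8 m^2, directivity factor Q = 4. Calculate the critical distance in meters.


Given values:
  R = 33.8 m^2, Q = 4
Formula: d_c = 0.141 * sqrt(Q * R)
Compute Q * R = 4 * 33.8 = 135.2
Compute sqrt(135.2) = 11.6276
d_c = 0.141 * 11.6276 = 1.639

1.639 m


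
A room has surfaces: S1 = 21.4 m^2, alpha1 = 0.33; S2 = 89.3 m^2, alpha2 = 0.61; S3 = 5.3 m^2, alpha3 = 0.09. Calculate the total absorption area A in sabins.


Given surfaces:
  Surface 1: 21.4 * 0.33 = 7.062
  Surface 2: 89.3 * 0.61 = 54.473
  Surface 3: 5.3 * 0.09 = 0.477
Formula: A = sum(Si * alpha_i)
A = 7.062 + 54.473 + 0.477
A = 62.01

62.01 sabins


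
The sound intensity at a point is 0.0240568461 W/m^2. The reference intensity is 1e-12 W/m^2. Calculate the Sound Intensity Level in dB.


Given values:
  I = 0.0240568461 W/m^2
  I_ref = 1e-12 W/m^2
Formula: SIL = 10 * log10(I / I_ref)
Compute ratio: I / I_ref = 24056846100
Compute log10: log10(24056846100) = 10.381239
Multiply: SIL = 10 * 10.381239 = 103.81

103.81 dB


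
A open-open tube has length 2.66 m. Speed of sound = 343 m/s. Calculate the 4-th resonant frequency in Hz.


Given values:
  Tube type: open-open, L = 2.66 m, c = 343 m/s, n = 4
Formula: f_n = n * c / (2 * L)
Compute 2 * L = 2 * 2.66 = 5.32
f = 4 * 343 / 5.32
f = 257.89

257.89 Hz


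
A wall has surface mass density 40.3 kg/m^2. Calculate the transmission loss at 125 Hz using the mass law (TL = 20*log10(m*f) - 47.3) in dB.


Given values:
  m = 40.3 kg/m^2, f = 125 Hz
Formula: TL = 20 * log10(m * f) - 47.3
Compute m * f = 40.3 * 125 = 5037.5
Compute log10(5037.5) = 3.702215
Compute 20 * 3.702215 = 74.0443
TL = 74.0443 - 47.3 = 26.74

26.74 dB


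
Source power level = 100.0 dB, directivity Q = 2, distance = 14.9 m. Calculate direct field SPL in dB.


Given values:
  Lw = 100.0 dB, Q = 2, r = 14.9 m
Formula: SPL = Lw + 10 * log10(Q / (4 * pi * r^2))
Compute 4 * pi * r^2 = 4 * pi * 14.9^2 = 2789.8599
Compute Q / denom = 2 / 2789.8599 = 0.00071688
Compute 10 * log10(0.00071688) = -31.4455
SPL = 100.0 + (-31.4455) = 68.55

68.55 dB


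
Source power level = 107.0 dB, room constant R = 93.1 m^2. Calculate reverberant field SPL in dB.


Given values:
  Lw = 107.0 dB, R = 93.1 m^2
Formula: SPL = Lw + 10 * log10(4 / R)
Compute 4 / R = 4 / 93.1 = 0.042965
Compute 10 * log10(0.042965) = -13.6689
SPL = 107.0 + (-13.6689) = 93.33

93.33 dB


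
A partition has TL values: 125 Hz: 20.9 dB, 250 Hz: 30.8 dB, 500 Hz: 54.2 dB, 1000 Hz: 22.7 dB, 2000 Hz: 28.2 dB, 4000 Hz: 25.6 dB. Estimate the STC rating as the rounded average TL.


Given TL values at each frequency:
  125 Hz: 20.9 dB
  250 Hz: 30.8 dB
  500 Hz: 54.2 dB
  1000 Hz: 22.7 dB
  2000 Hz: 28.2 dB
  4000 Hz: 25.6 dB
Formula: STC ~ round(average of TL values)
Sum = 20.9 + 30.8 + 54.2 + 22.7 + 28.2 + 25.6 = 182.4
Average = 182.4 / 6 = 30.4
Rounded: 30

30


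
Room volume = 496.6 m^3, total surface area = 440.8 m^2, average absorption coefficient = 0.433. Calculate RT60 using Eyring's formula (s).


Given values:
  V = 496.6 m^3, S = 440.8 m^2, alpha = 0.433
Formula: RT60 = 0.161 * V / (-S * ln(1 - alpha))
Compute ln(1 - 0.433) = ln(0.567) = -0.567396
Denominator: -440.8 * -0.567396 = 250.1082
Numerator: 0.161 * 496.6 = 79.9526
RT60 = 79.9526 / 250.1082 = 0.32

0.32 s


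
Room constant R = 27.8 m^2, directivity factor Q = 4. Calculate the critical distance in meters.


Given values:
  R = 27.8 m^2, Q = 4
Formula: d_c = 0.141 * sqrt(Q * R)
Compute Q * R = 4 * 27.8 = 111.2
Compute sqrt(111.2) = 10.5451
d_c = 0.141 * 10.5451 = 1.487

1.487 m


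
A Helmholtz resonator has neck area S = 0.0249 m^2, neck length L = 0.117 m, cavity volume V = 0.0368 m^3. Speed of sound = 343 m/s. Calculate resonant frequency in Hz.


Given values:
  S = 0.0249 m^2, L = 0.117 m, V = 0.0368 m^3, c = 343 m/s
Formula: f = (c / (2*pi)) * sqrt(S / (V * L))
Compute V * L = 0.0368 * 0.117 = 0.0043056
Compute S / (V * L) = 0.0249 / 0.0043056 = 5.7832
Compute sqrt(5.7832) = 2.404828
Compute c / (2*pi) = 343 / 6.283185 = 54.590148
f = 54.590148 * 2.404828 = 131.28

131.28 Hz


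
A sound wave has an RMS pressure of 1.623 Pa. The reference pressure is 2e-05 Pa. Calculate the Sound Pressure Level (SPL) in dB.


Given values:
  p = 1.623 Pa
  p_ref = 2e-05 Pa
Formula: SPL = 20 * log10(p / p_ref)
Compute ratio: p / p_ref = 1.623 / 2e-05 = 81150
Compute log10: log10(81150) = 4.909289
Multiply: SPL = 20 * 4.909289 = 98.19

98.19 dB


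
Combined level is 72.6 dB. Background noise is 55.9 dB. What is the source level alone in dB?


Given values:
  L_total = 72.6 dB, L_bg = 55.9 dB
Formula: L_source = 10 * log10(10^(L_total/10) - 10^(L_bg/10))
Convert to linear:
  10^(72.6/10) = 18197008.5861
  10^(55.9/10) = 389045.145
Difference: 18197008.5861 - 389045.145 = 17807963.4411
L_source = 10 * log10(17807963.4411) = 72.51

72.51 dB


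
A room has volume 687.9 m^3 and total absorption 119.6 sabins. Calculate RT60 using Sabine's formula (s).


Given values:
  V = 687.9 m^3
  A = 119.6 sabins
Formula: RT60 = 0.161 * V / A
Numerator: 0.161 * 687.9 = 110.7519
RT60 = 110.7519 / 119.6 = 0.926

0.926 s


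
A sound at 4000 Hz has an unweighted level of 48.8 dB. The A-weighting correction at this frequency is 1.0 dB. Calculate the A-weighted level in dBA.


Given values:
  SPL = 48.8 dB
  A-weighting at 4000 Hz = 1.0 dB
Formula: L_A = SPL + A_weight
L_A = 48.8 + (1.0)
L_A = 49.8

49.8 dBA


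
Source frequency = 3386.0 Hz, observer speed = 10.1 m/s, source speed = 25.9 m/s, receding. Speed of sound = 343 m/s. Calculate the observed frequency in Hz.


Given values:
  f_s = 3386.0 Hz, v_o = 10.1 m/s, v_s = 25.9 m/s
  Direction: receding
Formula: f_o = f_s * (c - v_o) / (c + v_s)
Numerator: c - v_o = 343 - 10.1 = 332.9
Denominator: c + v_s = 343 + 25.9 = 368.9
f_o = 3386.0 * 332.9 / 368.9 = 3055.57

3055.57 Hz


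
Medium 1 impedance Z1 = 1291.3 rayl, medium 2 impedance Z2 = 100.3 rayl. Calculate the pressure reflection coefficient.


Given values:
  Z1 = 1291.3 rayl, Z2 = 100.3 rayl
Formula: R = (Z2 - Z1) / (Z2 + Z1)
Numerator: Z2 - Z1 = 100.3 - 1291.3 = -1191.0
Denominator: Z2 + Z1 = 100.3 + 1291.3 = 1391.6
R = -1191.0 / 1391.6 = -0.8558

-0.8558


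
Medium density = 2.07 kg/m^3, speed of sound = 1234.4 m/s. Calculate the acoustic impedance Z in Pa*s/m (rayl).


Given values:
  rho = 2.07 kg/m^3
  c = 1234.4 m/s
Formula: Z = rho * c
Z = 2.07 * 1234.4
Z = 2555.21

2555.21 rayl


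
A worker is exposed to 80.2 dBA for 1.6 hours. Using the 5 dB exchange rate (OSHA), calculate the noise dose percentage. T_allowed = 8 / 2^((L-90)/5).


Given values:
  L = 80.2 dBA, T = 1.6 hours
Formula: T_allowed = 8 / 2^((L - 90) / 5)
Compute exponent: (80.2 - 90) / 5 = -1.96
Compute 2^(-1.96) = 0.257028
T_allowed = 8 / 0.257028 = 31.125014 hours
Dose = (T / T_allowed) * 100
Dose = (1.6 / 31.125014) * 100 = 5.14

5.14 %


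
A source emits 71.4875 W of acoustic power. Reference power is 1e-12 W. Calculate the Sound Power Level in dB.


Given values:
  W = 71.4875 W
  W_ref = 1e-12 W
Formula: SWL = 10 * log10(W / W_ref)
Compute ratio: W / W_ref = 71487500000000
Compute log10: log10(71487500000000) = 13.85423
Multiply: SWL = 10 * 13.85423 = 138.54

138.54 dB


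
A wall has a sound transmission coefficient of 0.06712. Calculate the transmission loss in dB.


Given values:
  tau = 0.06712
Formula: TL = 10 * log10(1 / tau)
Compute 1 / tau = 1 / 0.06712 = 14.8987
Compute log10(14.8987) = 1.173148
TL = 10 * 1.173148 = 11.73

11.73 dB


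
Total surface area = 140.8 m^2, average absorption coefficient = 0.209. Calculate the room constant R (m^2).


Given values:
  S = 140.8 m^2, alpha = 0.209
Formula: R = S * alpha / (1 - alpha)
Numerator: 140.8 * 0.209 = 29.4272
Denominator: 1 - 0.209 = 0.791
R = 29.4272 / 0.791 = 37.2

37.2 m^2


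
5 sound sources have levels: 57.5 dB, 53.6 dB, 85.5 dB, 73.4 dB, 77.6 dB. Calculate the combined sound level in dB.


Formula: L_total = 10 * log10( sum(10^(Li/10)) )
  Source 1: 10^(57.5/10) = 562341.3252
  Source 2: 10^(53.6/10) = 229086.7653
  Source 3: 10^(85.5/10) = 354813389.2336
  Source 4: 10^(73.4/10) = 21877616.2395
  Source 5: 10^(77.6/10) = 57543993.7337
Sum of linear values = 435026427.2973
L_total = 10 * log10(435026427.2973) = 86.39

86.39 dB


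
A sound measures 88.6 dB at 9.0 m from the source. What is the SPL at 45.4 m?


Given values:
  SPL1 = 88.6 dB, r1 = 9.0 m, r2 = 45.4 m
Formula: SPL2 = SPL1 - 20 * log10(r2 / r1)
Compute ratio: r2 / r1 = 45.4 / 9.0 = 5.0444
Compute log10: log10(5.0444) = 0.70281
Compute drop: 20 * 0.70281 = 14.0562
SPL2 = 88.6 - 14.0562 = 74.54

74.54 dB


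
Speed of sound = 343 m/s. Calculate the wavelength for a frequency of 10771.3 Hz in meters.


Given values:
  c = 343 m/s, f = 10771.3 Hz
Formula: lambda = c / f
lambda = 343 / 10771.3
lambda = 0.0318

0.0318 m


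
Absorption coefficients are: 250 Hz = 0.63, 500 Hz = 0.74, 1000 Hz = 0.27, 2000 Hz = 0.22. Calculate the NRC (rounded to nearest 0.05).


Given values:
  a_250 = 0.63, a_500 = 0.74
  a_1000 = 0.27, a_2000 = 0.22
Formula: NRC = (a250 + a500 + a1000 + a2000) / 4
Sum = 0.63 + 0.74 + 0.27 + 0.22 = 1.86
NRC = 1.86 / 4 = 0.465
Rounded to nearest 0.05: 0.45

0.45


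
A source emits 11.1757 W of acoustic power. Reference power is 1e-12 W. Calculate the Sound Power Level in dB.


Given values:
  W = 11.1757 W
  W_ref = 1e-12 W
Formula: SWL = 10 * log10(W / W_ref)
Compute ratio: W / W_ref = 11175700000000
Compute log10: log10(11175700000000) = 13.048275
Multiply: SWL = 10 * 13.048275 = 130.48

130.48 dB


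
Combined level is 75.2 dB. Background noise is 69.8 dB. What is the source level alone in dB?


Given values:
  L_total = 75.2 dB, L_bg = 69.8 dB
Formula: L_source = 10 * log10(10^(L_total/10) - 10^(L_bg/10))
Convert to linear:
  10^(75.2/10) = 33113112.1483
  10^(69.8/10) = 9549925.8602
Difference: 33113112.1483 - 9549925.8602 = 23563186.2881
L_source = 10 * log10(23563186.2881) = 73.72

73.72 dB


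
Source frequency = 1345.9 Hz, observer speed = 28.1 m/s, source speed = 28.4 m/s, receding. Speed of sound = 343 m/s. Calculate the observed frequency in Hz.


Given values:
  f_s = 1345.9 Hz, v_o = 28.1 m/s, v_s = 28.4 m/s
  Direction: receding
Formula: f_o = f_s * (c - v_o) / (c + v_s)
Numerator: c - v_o = 343 - 28.1 = 314.9
Denominator: c + v_s = 343 + 28.4 = 371.4
f_o = 1345.9 * 314.9 / 371.4 = 1141.15

1141.15 Hz


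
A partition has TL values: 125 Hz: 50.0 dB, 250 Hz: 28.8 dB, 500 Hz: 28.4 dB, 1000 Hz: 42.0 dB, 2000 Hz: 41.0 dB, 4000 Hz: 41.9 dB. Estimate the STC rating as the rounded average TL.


Given TL values at each frequency:
  125 Hz: 50.0 dB
  250 Hz: 28.8 dB
  500 Hz: 28.4 dB
  1000 Hz: 42.0 dB
  2000 Hz: 41.0 dB
  4000 Hz: 41.9 dB
Formula: STC ~ round(average of TL values)
Sum = 50.0 + 28.8 + 28.4 + 42.0 + 41.0 + 41.9 = 232.1
Average = 232.1 / 6 = 38.68
Rounded: 39

39


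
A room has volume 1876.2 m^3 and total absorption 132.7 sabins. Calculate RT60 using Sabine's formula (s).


Given values:
  V = 1876.2 m^3
  A = 132.7 sabins
Formula: RT60 = 0.161 * V / A
Numerator: 0.161 * 1876.2 = 302.0682
RT60 = 302.0682 / 132.7 = 2.276

2.276 s


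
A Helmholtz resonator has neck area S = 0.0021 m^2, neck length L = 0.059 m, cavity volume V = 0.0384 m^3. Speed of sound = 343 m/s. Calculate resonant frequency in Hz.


Given values:
  S = 0.0021 m^2, L = 0.059 m, V = 0.0384 m^3, c = 343 m/s
Formula: f = (c / (2*pi)) * sqrt(S / (V * L))
Compute V * L = 0.0384 * 0.059 = 0.0022656
Compute S / (V * L) = 0.0021 / 0.0022656 = 0.9269
Compute sqrt(0.9269) = 0.962756
Compute c / (2*pi) = 343 / 6.283185 = 54.590148
f = 54.590148 * 0.962756 = 52.56

52.56 Hz


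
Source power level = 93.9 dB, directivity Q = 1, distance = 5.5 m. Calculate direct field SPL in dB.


Given values:
  Lw = 93.9 dB, Q = 1, r = 5.5 m
Formula: SPL = Lw + 10 * log10(Q / (4 * pi * r^2))
Compute 4 * pi * r^2 = 4 * pi * 5.5^2 = 380.1327
Compute Q / denom = 1 / 380.1327 = 0.00263066
Compute 10 * log10(0.00263066) = -25.7994
SPL = 93.9 + (-25.7994) = 68.1

68.1 dB


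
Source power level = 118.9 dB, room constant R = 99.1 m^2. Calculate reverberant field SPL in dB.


Given values:
  Lw = 118.9 dB, R = 99.1 m^2
Formula: SPL = Lw + 10 * log10(4 / R)
Compute 4 / R = 4 / 99.1 = 0.040363
Compute 10 * log10(0.040363) = -13.9402
SPL = 118.9 + (-13.9402) = 104.96

104.96 dB


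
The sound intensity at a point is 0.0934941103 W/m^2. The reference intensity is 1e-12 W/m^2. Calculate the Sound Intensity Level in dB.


Given values:
  I = 0.0934941103 W/m^2
  I_ref = 1e-12 W/m^2
Formula: SIL = 10 * log10(I / I_ref)
Compute ratio: I / I_ref = 93494110300
Compute log10: log10(93494110300) = 10.970784
Multiply: SIL = 10 * 10.970784 = 109.71

109.71 dB


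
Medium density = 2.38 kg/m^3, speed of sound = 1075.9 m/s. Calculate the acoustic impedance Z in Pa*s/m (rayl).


Given values:
  rho = 2.38 kg/m^3
  c = 1075.9 m/s
Formula: Z = rho * c
Z = 2.38 * 1075.9
Z = 2560.64

2560.64 rayl


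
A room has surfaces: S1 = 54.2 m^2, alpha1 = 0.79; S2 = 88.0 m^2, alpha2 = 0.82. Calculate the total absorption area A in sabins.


Given surfaces:
  Surface 1: 54.2 * 0.79 = 42.818
  Surface 2: 88.0 * 0.82 = 72.16
Formula: A = sum(Si * alpha_i)
A = 42.818 + 72.16
A = 114.98

114.98 sabins


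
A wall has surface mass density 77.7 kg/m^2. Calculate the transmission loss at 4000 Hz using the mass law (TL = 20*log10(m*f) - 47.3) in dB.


Given values:
  m = 77.7 kg/m^2, f = 4000 Hz
Formula: TL = 20 * log10(m * f) - 47.3
Compute m * f = 77.7 * 4000 = 310800.0
Compute log10(310800.0) = 5.492481
Compute 20 * 5.492481 = 109.8496
TL = 109.8496 - 47.3 = 62.55

62.55 dB


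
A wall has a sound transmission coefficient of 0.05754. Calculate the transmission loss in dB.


Given values:
  tau = 0.05754
Formula: TL = 10 * log10(1 / tau)
Compute 1 / tau = 1 / 0.05754 = 17.3792
Compute log10(17.3792) = 1.24003
TL = 10 * 1.24003 = 12.4

12.4 dB


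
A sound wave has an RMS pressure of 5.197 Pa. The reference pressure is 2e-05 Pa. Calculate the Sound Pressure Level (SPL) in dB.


Given values:
  p = 5.197 Pa
  p_ref = 2e-05 Pa
Formula: SPL = 20 * log10(p / p_ref)
Compute ratio: p / p_ref = 5.197 / 2e-05 = 259850
Compute log10: log10(259850) = 5.414723
Multiply: SPL = 20 * 5.414723 = 108.29

108.29 dB


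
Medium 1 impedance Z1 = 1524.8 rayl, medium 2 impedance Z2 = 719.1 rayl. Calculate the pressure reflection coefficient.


Given values:
  Z1 = 1524.8 rayl, Z2 = 719.1 rayl
Formula: R = (Z2 - Z1) / (Z2 + Z1)
Numerator: Z2 - Z1 = 719.1 - 1524.8 = -805.7
Denominator: Z2 + Z1 = 719.1 + 1524.8 = 2243.9
R = -805.7 / 2243.9 = -0.3591

-0.3591


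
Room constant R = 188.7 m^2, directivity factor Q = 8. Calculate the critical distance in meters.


Given values:
  R = 188.7 m^2, Q = 8
Formula: d_c = 0.141 * sqrt(Q * R)
Compute Q * R = 8 * 188.7 = 1509.6
Compute sqrt(1509.6) = 38.8536
d_c = 0.141 * 38.8536 = 5.478

5.478 m


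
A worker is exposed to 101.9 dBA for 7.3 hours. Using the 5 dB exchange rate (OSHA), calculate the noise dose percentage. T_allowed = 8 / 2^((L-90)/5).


Given values:
  L = 101.9 dBA, T = 7.3 hours
Formula: T_allowed = 8 / 2^((L - 90) / 5)
Compute exponent: (101.9 - 90) / 5 = 2.38
Compute 2^(2.38) = 5.205367
T_allowed = 8 / 5.205367 = 1.536875 hours
Dose = (T / T_allowed) * 100
Dose = (7.3 / 1.536875) * 100 = 474.99

474.99 %


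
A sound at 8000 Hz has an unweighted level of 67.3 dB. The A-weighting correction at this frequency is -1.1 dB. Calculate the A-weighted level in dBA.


Given values:
  SPL = 67.3 dB
  A-weighting at 8000 Hz = -1.1 dB
Formula: L_A = SPL + A_weight
L_A = 67.3 + (-1.1)
L_A = 66.2

66.2 dBA


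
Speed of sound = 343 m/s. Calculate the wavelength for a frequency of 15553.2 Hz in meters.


Given values:
  c = 343 m/s, f = 15553.2 Hz
Formula: lambda = c / f
lambda = 343 / 15553.2
lambda = 0.0221

0.0221 m


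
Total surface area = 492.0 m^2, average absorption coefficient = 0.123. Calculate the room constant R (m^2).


Given values:
  S = 492.0 m^2, alpha = 0.123
Formula: R = S * alpha / (1 - alpha)
Numerator: 492.0 * 0.123 = 60.516
Denominator: 1 - 0.123 = 0.877
R = 60.516 / 0.877 = 69.0

69.0 m^2


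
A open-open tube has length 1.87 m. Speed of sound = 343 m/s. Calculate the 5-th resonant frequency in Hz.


Given values:
  Tube type: open-open, L = 1.87 m, c = 343 m/s, n = 5
Formula: f_n = n * c / (2 * L)
Compute 2 * L = 2 * 1.87 = 3.74
f = 5 * 343 / 3.74
f = 458.56

458.56 Hz


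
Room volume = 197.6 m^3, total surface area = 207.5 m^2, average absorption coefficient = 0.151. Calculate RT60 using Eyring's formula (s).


Given values:
  V = 197.6 m^3, S = 207.5 m^2, alpha = 0.151
Formula: RT60 = 0.161 * V / (-S * ln(1 - alpha))
Compute ln(1 - 0.151) = ln(0.849) = -0.163696
Denominator: -207.5 * -0.163696 = 33.9669
Numerator: 0.161 * 197.6 = 31.8136
RT60 = 31.8136 / 33.9669 = 0.937

0.937 s


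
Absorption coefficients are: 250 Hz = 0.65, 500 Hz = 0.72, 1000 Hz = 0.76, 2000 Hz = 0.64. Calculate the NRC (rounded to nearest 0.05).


Given values:
  a_250 = 0.65, a_500 = 0.72
  a_1000 = 0.76, a_2000 = 0.64
Formula: NRC = (a250 + a500 + a1000 + a2000) / 4
Sum = 0.65 + 0.72 + 0.76 + 0.64 = 2.77
NRC = 2.77 / 4 = 0.6925
Rounded to nearest 0.05: 0.7

0.7


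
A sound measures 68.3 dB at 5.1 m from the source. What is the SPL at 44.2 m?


Given values:
  SPL1 = 68.3 dB, r1 = 5.1 m, r2 = 44.2 m
Formula: SPL2 = SPL1 - 20 * log10(r2 / r1)
Compute ratio: r2 / r1 = 44.2 / 5.1 = 8.6667
Compute log10: log10(8.6667) = 0.937854
Compute drop: 20 * 0.937854 = 18.7571
SPL2 = 68.3 - 18.7571 = 49.54

49.54 dB


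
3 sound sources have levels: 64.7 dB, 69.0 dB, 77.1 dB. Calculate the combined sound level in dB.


Formula: L_total = 10 * log10( sum(10^(Li/10)) )
  Source 1: 10^(64.7/10) = 2951209.2267
  Source 2: 10^(69.0/10) = 7943282.3472
  Source 3: 10^(77.1/10) = 51286138.3991
Sum of linear values = 62180629.973
L_total = 10 * log10(62180629.973) = 77.94

77.94 dB


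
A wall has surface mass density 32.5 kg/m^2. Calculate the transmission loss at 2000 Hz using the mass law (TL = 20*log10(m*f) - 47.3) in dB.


Given values:
  m = 32.5 kg/m^2, f = 2000 Hz
Formula: TL = 20 * log10(m * f) - 47.3
Compute m * f = 32.5 * 2000 = 65000.0
Compute log10(65000.0) = 4.812913
Compute 20 * 4.812913 = 96.2583
TL = 96.2583 - 47.3 = 48.96

48.96 dB


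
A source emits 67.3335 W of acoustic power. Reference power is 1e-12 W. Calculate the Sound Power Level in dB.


Given values:
  W = 67.3335 W
  W_ref = 1e-12 W
Formula: SWL = 10 * log10(W / W_ref)
Compute ratio: W / W_ref = 67333500000000
Compute log10: log10(67333500000000) = 13.828231
Multiply: SWL = 10 * 13.828231 = 138.28

138.28 dB


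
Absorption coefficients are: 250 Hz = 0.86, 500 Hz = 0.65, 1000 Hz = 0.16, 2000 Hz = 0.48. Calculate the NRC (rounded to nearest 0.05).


Given values:
  a_250 = 0.86, a_500 = 0.65
  a_1000 = 0.16, a_2000 = 0.48
Formula: NRC = (a250 + a500 + a1000 + a2000) / 4
Sum = 0.86 + 0.65 + 0.16 + 0.48 = 2.15
NRC = 2.15 / 4 = 0.5375
Rounded to nearest 0.05: 0.55

0.55


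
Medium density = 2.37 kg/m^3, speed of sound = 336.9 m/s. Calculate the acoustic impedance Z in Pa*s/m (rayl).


Given values:
  rho = 2.37 kg/m^3
  c = 336.9 m/s
Formula: Z = rho * c
Z = 2.37 * 336.9
Z = 798.45

798.45 rayl


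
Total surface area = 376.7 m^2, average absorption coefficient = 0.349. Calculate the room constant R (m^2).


Given values:
  S = 376.7 m^2, alpha = 0.349
Formula: R = S * alpha / (1 - alpha)
Numerator: 376.7 * 0.349 = 131.4683
Denominator: 1 - 0.349 = 0.651
R = 131.4683 / 0.651 = 201.95

201.95 m^2


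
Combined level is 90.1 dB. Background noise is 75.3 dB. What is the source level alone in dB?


Given values:
  L_total = 90.1 dB, L_bg = 75.3 dB
Formula: L_source = 10 * log10(10^(L_total/10) - 10^(L_bg/10))
Convert to linear:
  10^(90.1/10) = 1023292992.2808
  10^(75.3/10) = 33884415.6139
Difference: 1023292992.2808 - 33884415.6139 = 989408576.6669
L_source = 10 * log10(989408576.6669) = 89.95

89.95 dB


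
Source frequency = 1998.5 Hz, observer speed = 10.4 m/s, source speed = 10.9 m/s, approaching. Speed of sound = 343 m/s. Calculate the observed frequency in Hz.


Given values:
  f_s = 1998.5 Hz, v_o = 10.4 m/s, v_s = 10.9 m/s
  Direction: approaching
Formula: f_o = f_s * (c + v_o) / (c - v_s)
Numerator: c + v_o = 343 + 10.4 = 353.4
Denominator: c - v_s = 343 - 10.9 = 332.1
f_o = 1998.5 * 353.4 / 332.1 = 2126.68

2126.68 Hz


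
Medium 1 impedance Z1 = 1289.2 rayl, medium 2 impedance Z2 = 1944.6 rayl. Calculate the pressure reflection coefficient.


Given values:
  Z1 = 1289.2 rayl, Z2 = 1944.6 rayl
Formula: R = (Z2 - Z1) / (Z2 + Z1)
Numerator: Z2 - Z1 = 1944.6 - 1289.2 = 655.4
Denominator: Z2 + Z1 = 1944.6 + 1289.2 = 3233.8
R = 655.4 / 3233.8 = 0.2027

0.2027


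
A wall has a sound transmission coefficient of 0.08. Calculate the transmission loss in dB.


Given values:
  tau = 0.08
Formula: TL = 10 * log10(1 / tau)
Compute 1 / tau = 1 / 0.08 = 12.5
Compute log10(12.5) = 1.09691
TL = 10 * 1.09691 = 10.97

10.97 dB


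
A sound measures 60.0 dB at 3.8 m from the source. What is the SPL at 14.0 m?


Given values:
  SPL1 = 60.0 dB, r1 = 3.8 m, r2 = 14.0 m
Formula: SPL2 = SPL1 - 20 * log10(r2 / r1)
Compute ratio: r2 / r1 = 14.0 / 3.8 = 3.6842
Compute log10: log10(3.6842) = 0.566343
Compute drop: 20 * 0.566343 = 11.3269
SPL2 = 60.0 - 11.3269 = 48.67

48.67 dB
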